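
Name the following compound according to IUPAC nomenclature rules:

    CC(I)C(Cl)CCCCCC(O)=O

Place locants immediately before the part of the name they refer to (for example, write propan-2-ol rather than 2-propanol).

The longest carbon chain that includes the –COOH group has 9 carbons, so the parent hydride is nonane.
A carboxylic acid (terminal –COOH) is the principal characteristic group, giving the suffix -oic acid.
Choose the numbering such that the carboxylic acid carbon is C-1 by definition.
With this numbering: a chloro group at C-7; an iodo group at C-8.
Substituent prefixes are cited in alphabetical order (multiplying prefixes like di-/tri- are ignored for ordering).
The name is 7-chloro-8-iodononanoic acid.

7-chloro-8-iodononanoic acid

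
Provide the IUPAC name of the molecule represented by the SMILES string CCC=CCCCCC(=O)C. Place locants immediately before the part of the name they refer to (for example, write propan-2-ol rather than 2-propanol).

The longest carbon chain that includes the carbonyl and the multiple bond has 10 carbons, so the parent hydride is decane.
The highest-priority functional group is a ketone (C=O on an internal carbon), so the name ends in -one.
A C=C double bond in the chain gives the infix -ene-.
Choose the numbering such that numbering from this end puts the carbonyl group at C-2 rather than C-9.
This places the carbonyl at C-2; the double bond between C-7 and C-8.
Assembling the pieces gives dec-7-en-2-one.

dec-7-en-2-one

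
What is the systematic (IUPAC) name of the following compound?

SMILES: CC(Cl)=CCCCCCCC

The longest chain bearing the multiple bond is 10 carbons long (decane).
There is one C=C double bond, indicated by the ending -ene.
The numbering direction is chosen so that numbering from this end puts the double bond at C-2 rather than C-8.
That gives the double bond between C-2 and C-3; a chloro group at C-2.
Assembling the pieces gives 2-chlorodec-2-ene.

2-chlorodec-2-ene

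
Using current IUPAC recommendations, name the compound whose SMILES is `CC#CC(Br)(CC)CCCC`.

4-bromo-4-ethyloct-2-yne

The longest carbon chain that includes the multiple bond has 8 carbons, so the parent hydride is octane.
There is one C≡C triple bond, indicated by the ending -yne.
The numbering direction is chosen so that numbering from this end puts the triple bond at C-2 rather than C-6.
This places the triple bond between C-2 and C-3; a bromo group at C-4; an ethyl group at C-4.
Substituent prefixes are cited in alphabetical order (multiplying prefixes like di-/tri- are ignored for ordering).
The name is 4-bromo-4-ethyloct-2-yne.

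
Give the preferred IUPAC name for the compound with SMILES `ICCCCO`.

The longest carbon chain that includes the –OH group has 4 carbons, so the parent hydride is butane.
The principal characteristic group is an alcohol (–OH), named with the suffix -ol.
Choose the numbering such that numbering from this end puts the hydroxyl group at C-1 rather than C-4.
With this numbering: the hydroxyl at C-1; an iodo group at C-4.
Putting it together: 4-iodobutan-1-ol.

4-iodobutan-1-ol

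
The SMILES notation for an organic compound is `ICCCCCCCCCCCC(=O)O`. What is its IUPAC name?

12-iodododecanoic acid

Counting along the main chain through the –COOH group gives 12 carbons: the parent is dodecane.
The highest-priority functional group is a carboxylic acid (terminal –COOH), so the name ends in -oic acid.
Choose the numbering such that the carboxylic acid carbon is C-1 by definition.
With this numbering: an iodo group at C-12.
Assembling the pieces gives 12-iodododecanoic acid.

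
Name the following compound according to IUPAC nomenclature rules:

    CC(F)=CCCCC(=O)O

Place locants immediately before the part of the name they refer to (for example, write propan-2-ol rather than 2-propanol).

Counting along the main chain through the –COOH group and the multiple bond gives 7 carbons: the parent is heptane.
The highest-priority functional group is a carboxylic acid (terminal –COOH), so the name ends in -oic acid.
A C=C double bond in the chain gives the infix -ene-.
Number the chain so that the carboxylic acid carbon is C-1 by definition.
This places the double bond between C-5 and C-6; a fluoro group at C-6.
Putting it together: 6-fluorohept-5-enoic acid.

6-fluorohept-5-enoic acid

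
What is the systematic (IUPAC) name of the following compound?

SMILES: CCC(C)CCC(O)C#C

The longest chain bearing the –OH group and the multiple bond is 8 carbons long (octane).
An alcohol (–OH) is the principal characteristic group, giving the suffix -ol.
There is one C≡C triple bond, indicated by the ending -yne.
Number the chain so that numbering from this end puts the hydroxyl group at C-3 rather than C-6.
With this numbering: the hydroxyl at C-3; the triple bond between C-1 and C-2; a methyl group at C-6.
Putting it together: 6-methyloct-1-yn-3-ol.

6-methyloct-1-yn-3-ol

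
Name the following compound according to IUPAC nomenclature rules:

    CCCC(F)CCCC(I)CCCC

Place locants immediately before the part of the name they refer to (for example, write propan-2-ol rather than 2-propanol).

4-fluoro-8-iodododecane

The longest continuous carbon chain has 12 atoms, so the parent hydride is dodecane.
The numbering direction is chosen so that the substituent locant set {4,8} is lower than {5,9} at the first point of difference.
With this numbering: a fluoro group at C-4; an iodo group at C-8.
The substituents are ordered alphabetically, ignoring any di-/tri- multipliers.
The name is 4-fluoro-8-iodododecane.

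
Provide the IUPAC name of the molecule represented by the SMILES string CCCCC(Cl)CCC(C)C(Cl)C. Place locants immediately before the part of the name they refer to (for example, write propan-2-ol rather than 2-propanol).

2,6-dichloro-3-methyldecane

The longest continuous carbon chain has 10 atoms, so the parent hydride is decane.
Choose the numbering such that the substituent locant set {2,3,6} is lower than {5,8,9} at the first point of difference.
This places chloro groups at C-2 and C-6; a methyl group at C-3.
Substituent prefixes are cited in alphabetical order (multiplying prefixes like di-/tri- are ignored for ordering).
The name is 2,6-dichloro-3-methyldecane.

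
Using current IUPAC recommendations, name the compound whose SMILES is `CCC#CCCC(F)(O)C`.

The longest carbon chain that includes the –OH group and the multiple bond has 8 carbons, so the parent hydride is octane.
The principal characteristic group is an alcohol (–OH), named with the suffix -ol.
A C≡C triple bond in the chain gives the infix -yne-.
Number the chain so that numbering from this end puts the hydroxyl group at C-2 rather than C-7.
This places the hydroxyl at C-2; the triple bond between C-5 and C-6; a fluoro group at C-2.
Assembling the pieces gives 2-fluorooct-5-yn-2-ol.

2-fluorooct-5-yn-2-ol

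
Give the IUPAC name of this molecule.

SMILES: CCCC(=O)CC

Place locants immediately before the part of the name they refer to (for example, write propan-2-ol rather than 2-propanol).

hexan-3-one

The longest carbon chain that includes the carbonyl has 6 carbons, so the parent hydride is hexane.
A ketone (C=O on an internal carbon) is the principal characteristic group, giving the suffix -one.
Number the chain so that numbering from this end puts the carbonyl group at C-3 rather than C-4.
With this numbering: the carbonyl at C-3.
Assembling the pieces gives hexan-3-one.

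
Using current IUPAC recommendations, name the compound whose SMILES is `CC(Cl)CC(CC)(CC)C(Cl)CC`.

2,5-dichloro-4,4-diethylheptane

The longest continuous carbon chain has 7 atoms, so the parent hydride is heptane.
The numbering direction is chosen so that the substituent locant set {2,4,4,5} is lower than {3,4,4,6} at the first point of difference.
This places chloro groups at C-2 and C-5; two ethyl groups at C-4.
Substituent prefixes are cited in alphabetical order (multiplying prefixes like di-/tri- are ignored for ordering).
The name is 2,5-dichloro-4,4-diethylheptane.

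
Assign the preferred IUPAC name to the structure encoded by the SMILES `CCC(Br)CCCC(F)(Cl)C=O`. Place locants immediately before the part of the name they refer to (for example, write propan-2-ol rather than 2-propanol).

The longest carbon chain that includes the –CHO group has 8 carbons, so the parent hydride is octane.
An aldehyde (terminal –CHO) is the principal characteristic group, giving the suffix -al.
Number the chain so that the aldehyde carbon is C-1 by definition.
That gives a bromo group at C-6; a chloro group at C-2; a fluoro group at C-2.
Substituent prefixes are cited in alphabetical order (multiplying prefixes like di-/tri- are ignored for ordering).
Putting it together: 6-bromo-2-chloro-2-fluorooctanal.

6-bromo-2-chloro-2-fluorooctanal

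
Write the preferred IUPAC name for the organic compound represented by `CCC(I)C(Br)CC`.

3-bromo-4-iodohexane

The longest carbon chain is 6 atoms: the parent is hexane.
Choose the numbering such that the locant sets are identical either way, so the alphabetically earlier bromo substituent takes the lower locant (3 rather than 4).
This places a bromo group at C-3; an iodo group at C-4.
Prefixes are listed alphabetically: bromo, iodo.
Assembling the pieces gives 3-bromo-4-iodohexane.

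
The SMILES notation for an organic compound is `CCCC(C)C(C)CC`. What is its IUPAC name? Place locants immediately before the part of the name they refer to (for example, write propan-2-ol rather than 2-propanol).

The parent chain contains 7 carbons (heptane).
Number the chain so that the substituent locant set {3,4} is lower than {4,5} at the first point of difference.
This places methyl groups at C-3 and C-4.
Assembling the pieces gives 3,4-dimethylheptane.

3,4-dimethylheptane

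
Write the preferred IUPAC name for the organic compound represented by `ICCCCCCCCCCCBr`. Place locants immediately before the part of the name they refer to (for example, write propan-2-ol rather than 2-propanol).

1-bromo-11-iodoundecane

The longest carbon chain is 11 atoms: the parent is undecane.
Number the chain so that the locant sets are identical either way, so the alphabetically earlier bromo substituent takes the lower locant (1 rather than 11).
This places a bromo group at C-1; an iodo group at C-11.
The substituents are ordered alphabetically, ignoring any di-/tri- multipliers.
The name is 1-bromo-11-iodoundecane.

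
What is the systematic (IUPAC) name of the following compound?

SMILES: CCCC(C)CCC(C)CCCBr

1-bromo-4,7-dimethyldecane

The longest continuous carbon chain has 10 atoms, so the parent hydride is decane.
Choose the numbering such that the substituent locant set {1,4,7} is lower than {4,7,10} at the first point of difference.
That gives a bromo group at C-1; methyl groups at C-4 and C-7.
Prefixes are listed alphabetically: bromo, methyl.
The name is 1-bromo-4,7-dimethyldecane.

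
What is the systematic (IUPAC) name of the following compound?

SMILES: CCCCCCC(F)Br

The parent chain contains 7 carbons (heptane).
The numbering direction is chosen so that the substituent locant set {1,1} is lower than {7,7} at the first point of difference.
This places a bromo group at C-1; a fluoro group at C-1.
The substituents are ordered alphabetically, ignoring any di-/tri- multipliers.
The name is 1-bromo-1-fluoroheptane.

1-bromo-1-fluoroheptane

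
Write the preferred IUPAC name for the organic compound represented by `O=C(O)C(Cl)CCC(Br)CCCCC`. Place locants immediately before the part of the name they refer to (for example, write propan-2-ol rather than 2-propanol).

5-bromo-2-chlorodecanoic acid

The longest chain bearing the –COOH group is 10 carbons long (decane).
The principal characteristic group is a carboxylic acid (terminal –COOH), named with the suffix -oic acid.
Number the chain so that the carboxylic acid carbon is C-1 by definition.
This places a bromo group at C-5; a chloro group at C-2.
Substituent prefixes are cited in alphabetical order (multiplying prefixes like di-/tri- are ignored for ordering).
The name is 5-bromo-2-chlorodecanoic acid.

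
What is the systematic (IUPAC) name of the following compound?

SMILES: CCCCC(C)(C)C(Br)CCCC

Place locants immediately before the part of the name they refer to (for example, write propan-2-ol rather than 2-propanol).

6-bromo-5,5-dimethyldecane

The parent chain contains 10 carbons (decane).
The numbering direction is chosen so that the substituent locant set {5,5,6} is lower than {5,6,6} at the first point of difference.
This places a bromo group at C-6; two methyl groups at C-5.
Prefixes are listed alphabetically: bromo, methyl.
Putting it together: 6-bromo-5,5-dimethyldecane.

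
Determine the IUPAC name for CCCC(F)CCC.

The parent chain contains 7 carbons (heptane).
Numbering from either end gives identical locants here.
That gives a fluoro group at C-4.
The name is 4-fluoroheptane.

4-fluoroheptane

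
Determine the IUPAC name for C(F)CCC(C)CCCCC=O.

9-fluoro-6-methylnonanal

Counting along the main chain through the –CHO group gives 9 carbons: the parent is nonane.
The highest-priority functional group is an aldehyde (terminal –CHO), so the name ends in -al.
Number the chain so that the aldehyde carbon is C-1 by definition.
This places a fluoro group at C-9; a methyl group at C-6.
The substituents are ordered alphabetically, ignoring any di-/tri- multipliers.
The name is 9-fluoro-6-methylnonanal.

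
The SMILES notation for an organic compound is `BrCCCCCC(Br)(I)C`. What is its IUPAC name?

The parent chain contains 7 carbons (heptane).
Choose the numbering such that the substituent locant set {1,6,6} is lower than {2,2,7} at the first point of difference.
With this numbering: bromo groups at C-1 and C-6; an iodo group at C-6.
The substituents are ordered alphabetically, ignoring any di-/tri- multipliers.
The name is 1,6-dibromo-6-iodoheptane.

1,6-dibromo-6-iodoheptane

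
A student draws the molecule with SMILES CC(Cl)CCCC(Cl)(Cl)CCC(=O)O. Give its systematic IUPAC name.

Counting along the main chain through the –COOH group gives 9 carbons: the parent is nonane.
A carboxylic acid (terminal –COOH) is the principal characteristic group, giving the suffix -oic acid.
The numbering direction is chosen so that the carboxylic acid carbon is C-1 by definition.
With this numbering: chloro groups at C-4 (×2) and C-8.
The name is 4,4,8-trichlorononanoic acid.

4,4,8-trichlorononanoic acid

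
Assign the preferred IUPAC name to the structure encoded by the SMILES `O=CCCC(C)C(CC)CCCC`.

5-ethyl-4-methylnonanal

Counting along the main chain through the –CHO group gives 9 carbons: the parent is nonane.
An aldehyde (terminal –CHO) is the principal characteristic group, giving the suffix -al.
Number the chain so that the aldehyde carbon is C-1 by definition.
This places an ethyl group at C-5; a methyl group at C-4.
The substituents are ordered alphabetically, ignoring any di-/tri- multipliers.
Putting it together: 5-ethyl-4-methylnonanal.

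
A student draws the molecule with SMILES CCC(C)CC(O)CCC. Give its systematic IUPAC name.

The longest carbon chain that includes the –OH group has 8 carbons, so the parent hydride is octane.
The highest-priority functional group is an alcohol (–OH), so the name ends in -ol.
Number the chain so that numbering from this end puts the hydroxyl group at C-4 rather than C-5.
This places the hydroxyl at C-4; a methyl group at C-6.
Assembling the pieces gives 6-methyloctan-4-ol.

6-methyloctan-4-ol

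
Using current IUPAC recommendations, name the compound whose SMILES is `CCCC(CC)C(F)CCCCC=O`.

The longest chain bearing the –CHO group is 10 carbons long (decane).
The highest-priority functional group is an aldehyde (terminal –CHO), so the name ends in -al.
The numbering direction is chosen so that the aldehyde carbon is C-1 by definition.
That gives an ethyl group at C-7; a fluoro group at C-6.
Prefixes are listed alphabetically: ethyl, fluoro.
The name is 7-ethyl-6-fluorodecanal.

7-ethyl-6-fluorodecanal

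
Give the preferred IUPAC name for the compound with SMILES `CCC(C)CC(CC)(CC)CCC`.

5,5-diethyl-3-methyloctane

The longest continuous carbon chain has 8 atoms, so the parent hydride is octane.
The numbering direction is chosen so that the substituent locant set {3,5,5} is lower than {4,4,6} at the first point of difference.
This places two ethyl groups at C-5; a methyl group at C-3.
The substituents are ordered alphabetically, ignoring any di-/tri- multipliers.
Putting it together: 5,5-diethyl-3-methyloctane.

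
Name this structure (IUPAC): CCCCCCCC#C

The longest chain bearing the multiple bond is 9 carbons long (nonane).
A C≡C triple bond in the chain gives the infix -yne-.
Choose the numbering such that numbering from this end puts the triple bond at C-1 rather than C-8.
This places the triple bond between C-1 and C-2.
Assembling the pieces gives non-1-yne.

non-1-yne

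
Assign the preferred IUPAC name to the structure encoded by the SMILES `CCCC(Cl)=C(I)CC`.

The longest carbon chain that includes the multiple bond has 7 carbons, so the parent hydride is heptane.
There is one C=C double bond, indicated by the ending -ene.
Choose the numbering such that numbering from this end puts the double bond at C-3 rather than C-4.
This places the double bond between C-3 and C-4; a chloro group at C-4; an iodo group at C-3.
The substituents are ordered alphabetically, ignoring any di-/tri- multipliers.
Putting it together: 4-chloro-3-iodohept-3-ene.

4-chloro-3-iodohept-3-ene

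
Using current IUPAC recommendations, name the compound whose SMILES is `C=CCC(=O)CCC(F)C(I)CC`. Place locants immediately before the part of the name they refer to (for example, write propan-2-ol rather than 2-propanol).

7-fluoro-8-iododec-1-en-4-one

The longest carbon chain that includes the carbonyl and the multiple bond has 10 carbons, so the parent hydride is decane.
A ketone (C=O on an internal carbon) is the principal characteristic group, giving the suffix -one.
The chain contains a C=C double bond, so the unsaturation ending is -ene.
Number the chain so that numbering from this end puts the carbonyl group at C-4 rather than C-7.
That gives the carbonyl at C-4; the double bond between C-1 and C-2; a fluoro group at C-7; an iodo group at C-8.
The substituents are ordered alphabetically, ignoring any di-/tri- multipliers.
Assembling the pieces gives 7-fluoro-8-iododec-1-en-4-one.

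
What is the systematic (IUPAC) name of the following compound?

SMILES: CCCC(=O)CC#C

Counting along the main chain through the carbonyl and the multiple bond gives 7 carbons: the parent is heptane.
The principal characteristic group is a ketone (C=O on an internal carbon), named with the suffix -one.
The chain contains a C≡C triple bond, so the unsaturation ending is -yne.
Choose the numbering such that numbering from this end puts the triple bond at C-1 rather than C-6.
This places the carbonyl at C-4; the triple bond between C-1 and C-2.
Putting it together: hept-1-yn-4-one.

hept-1-yn-4-one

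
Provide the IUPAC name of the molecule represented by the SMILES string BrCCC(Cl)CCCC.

1-bromo-3-chloroheptane

The parent chain contains 7 carbons (heptane).
Choose the numbering such that the substituent locant set {1,3} is lower than {5,7} at the first point of difference.
This places a bromo group at C-1; a chloro group at C-3.
The substituents are ordered alphabetically, ignoring any di-/tri- multipliers.
The name is 1-bromo-3-chloroheptane.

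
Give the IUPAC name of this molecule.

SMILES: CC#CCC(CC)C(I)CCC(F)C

5-ethyl-9-fluoro-6-iododec-2-yne

The longest chain bearing the multiple bond is 10 carbons long (decane).
A C≡C triple bond in the chain gives the infix -yne-.
Number the chain so that numbering from this end puts the triple bond at C-2 rather than C-8.
This places the triple bond between C-2 and C-3; an ethyl group at C-5; a fluoro group at C-9; an iodo group at C-6.
The substituents are ordered alphabetically, ignoring any di-/tri- multipliers.
Assembling the pieces gives 5-ethyl-9-fluoro-6-iododec-2-yne.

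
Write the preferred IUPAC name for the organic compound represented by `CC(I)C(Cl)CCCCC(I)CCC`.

The longest continuous carbon chain has 11 atoms, so the parent hydride is undecane.
The numbering direction is chosen so that the substituent locant set {2,3,8} is lower than {4,9,10} at the first point of difference.
With this numbering: a chloro group at C-3; iodo groups at C-2 and C-8.
Prefixes are listed alphabetically: chloro, iodo.
Assembling the pieces gives 3-chloro-2,8-diiodoundecane.

3-chloro-2,8-diiodoundecane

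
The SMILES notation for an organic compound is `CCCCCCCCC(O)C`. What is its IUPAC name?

The longest chain bearing the –OH group is 10 carbons long (decane).
The highest-priority functional group is an alcohol (–OH), so the name ends in -ol.
The numbering direction is chosen so that numbering from this end puts the hydroxyl group at C-2 rather than C-9.
With this numbering: the hydroxyl at C-2.
Assembling the pieces gives decan-2-ol.

decan-2-ol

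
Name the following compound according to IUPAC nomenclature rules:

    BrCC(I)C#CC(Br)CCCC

1,5-dibromo-2-iodonon-3-yne

The longest chain bearing the multiple bond is 9 carbons long (nonane).
A C≡C triple bond in the chain gives the infix -yne-.
The numbering direction is chosen so that numbering from this end puts the triple bond at C-3 rather than C-6.
With this numbering: the triple bond between C-3 and C-4; bromo groups at C-1 and C-5; an iodo group at C-2.
Prefixes are listed alphabetically: bromo, iodo.
Assembling the pieces gives 1,5-dibromo-2-iodonon-3-yne.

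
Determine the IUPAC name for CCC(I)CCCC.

3-iodoheptane

The longest continuous carbon chain has 7 atoms, so the parent hydride is heptane.
Number the chain so that the substituent locant set {3} is lower than {5} at the first point of difference.
That gives an iodo group at C-3.
Assembling the pieces gives 3-iodoheptane.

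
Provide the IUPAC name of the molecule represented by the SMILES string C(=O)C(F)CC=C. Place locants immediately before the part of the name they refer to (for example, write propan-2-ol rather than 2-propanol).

Counting along the main chain through the –CHO group and the multiple bond gives 5 carbons: the parent is pentane.
The principal characteristic group is an aldehyde (terminal –CHO), named with the suffix -al.
A C=C double bond in the chain gives the infix -ene-.
The numbering direction is chosen so that the aldehyde carbon is C-1 by definition.
That gives the double bond between C-4 and C-5; a fluoro group at C-2.
The name is 2-fluoropent-4-enal.

2-fluoropent-4-enal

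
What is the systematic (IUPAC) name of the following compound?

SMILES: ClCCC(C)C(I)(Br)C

4-bromo-1-chloro-4-iodo-3-methylpentane

The longest carbon chain is 5 atoms: the parent is pentane.
Number the chain so that the substituent locant set {1,3,4,4} is lower than {2,2,3,5} at the first point of difference.
With this numbering: a bromo group at C-4; a chloro group at C-1; an iodo group at C-4; a methyl group at C-3.
Prefixes are listed alphabetically: bromo, chloro, iodo, methyl.
The name is 4-bromo-1-chloro-4-iodo-3-methylpentane.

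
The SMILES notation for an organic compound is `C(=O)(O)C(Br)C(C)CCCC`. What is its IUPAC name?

The longest chain bearing the –COOH group is 7 carbons long (heptane).
The principal characteristic group is a carboxylic acid (terminal –COOH), named with the suffix -oic acid.
Choose the numbering such that the carboxylic acid carbon is C-1 by definition.
That gives a bromo group at C-2; a methyl group at C-3.
Prefixes are listed alphabetically: bromo, methyl.
Assembling the pieces gives 2-bromo-3-methylheptanoic acid.

2-bromo-3-methylheptanoic acid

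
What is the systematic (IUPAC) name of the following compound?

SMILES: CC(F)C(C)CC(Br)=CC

3-bromo-6-fluoro-5-methylhept-2-ene

The longest carbon chain that includes the multiple bond has 7 carbons, so the parent hydride is heptane.
The chain contains a C=C double bond, so the unsaturation ending is -ene.
Choose the numbering such that numbering from this end puts the double bond at C-2 rather than C-5.
This places the double bond between C-2 and C-3; a bromo group at C-3; a fluoro group at C-6; a methyl group at C-5.
Substituent prefixes are cited in alphabetical order (multiplying prefixes like di-/tri- are ignored for ordering).
Putting it together: 3-bromo-6-fluoro-5-methylhept-2-ene.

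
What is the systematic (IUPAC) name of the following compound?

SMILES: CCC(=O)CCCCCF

8-fluorooctan-3-one

The longest carbon chain that includes the carbonyl has 8 carbons, so the parent hydride is octane.
The highest-priority functional group is a ketone (C=O on an internal carbon), so the name ends in -one.
Choose the numbering such that numbering from this end puts the carbonyl group at C-3 rather than C-6.
This places the carbonyl at C-3; a fluoro group at C-8.
Putting it together: 8-fluorooctan-3-one.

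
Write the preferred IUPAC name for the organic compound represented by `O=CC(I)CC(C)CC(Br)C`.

6-bromo-2-iodo-4-methylheptanal

The longest chain bearing the –CHO group is 7 carbons long (heptane).
The highest-priority functional group is an aldehyde (terminal –CHO), so the name ends in -al.
Choose the numbering such that the aldehyde carbon is C-1 by definition.
This places a bromo group at C-6; an iodo group at C-2; a methyl group at C-4.
The substituents are ordered alphabetically, ignoring any di-/tri- multipliers.
Assembling the pieces gives 6-bromo-2-iodo-4-methylheptanal.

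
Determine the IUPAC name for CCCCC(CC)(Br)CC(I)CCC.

6-bromo-6-ethyl-4-iododecane

The longest continuous carbon chain has 10 atoms, so the parent hydride is decane.
The numbering direction is chosen so that the substituent locant set {4,6,6} is lower than {5,5,7} at the first point of difference.
That gives a bromo group at C-6; an ethyl group at C-6; an iodo group at C-4.
The substituents are ordered alphabetically, ignoring any di-/tri- multipliers.
The name is 6-bromo-6-ethyl-4-iododecane.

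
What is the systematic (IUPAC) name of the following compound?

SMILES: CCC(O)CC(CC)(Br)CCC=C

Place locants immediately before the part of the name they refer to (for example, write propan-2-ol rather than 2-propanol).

5-bromo-5-ethylnon-8-en-3-ol

The longest chain bearing the –OH group and the multiple bond is 9 carbons long (nonane).
An alcohol (–OH) is the principal characteristic group, giving the suffix -ol.
A C=C double bond in the chain gives the infix -ene-.
Choose the numbering such that numbering from this end puts the hydroxyl group at C-3 rather than C-7.
That gives the hydroxyl at C-3; the double bond between C-8 and C-9; a bromo group at C-5; an ethyl group at C-5.
Substituent prefixes are cited in alphabetical order (multiplying prefixes like di-/tri- are ignored for ordering).
Assembling the pieces gives 5-bromo-5-ethylnon-8-en-3-ol.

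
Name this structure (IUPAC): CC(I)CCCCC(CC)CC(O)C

The longest carbon chain that includes the –OH group has 10 carbons, so the parent hydride is decane.
The highest-priority functional group is an alcohol (–OH), so the name ends in -ol.
Choose the numbering such that numbering from this end puts the hydroxyl group at C-2 rather than C-9.
With this numbering: the hydroxyl at C-2; an ethyl group at C-4; an iodo group at C-9.
The substituents are ordered alphabetically, ignoring any di-/tri- multipliers.
The name is 4-ethyl-9-iododecan-2-ol.

4-ethyl-9-iododecan-2-ol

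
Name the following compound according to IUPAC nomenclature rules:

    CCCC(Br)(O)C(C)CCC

The longest carbon chain that includes the –OH group has 8 carbons, so the parent hydride is octane.
The highest-priority functional group is an alcohol (–OH), so the name ends in -ol.
The numbering direction is chosen so that numbering from this end puts the hydroxyl group at C-4 rather than C-5.
This places the hydroxyl at C-4; a bromo group at C-4; a methyl group at C-5.
The substituents are ordered alphabetically, ignoring any di-/tri- multipliers.
Putting it together: 4-bromo-5-methyloctan-4-ol.

4-bromo-5-methyloctan-4-ol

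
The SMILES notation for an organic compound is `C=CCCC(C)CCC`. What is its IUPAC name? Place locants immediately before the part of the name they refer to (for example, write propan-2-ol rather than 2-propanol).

5-methyloct-1-ene

The longest carbon chain that includes the multiple bond has 8 carbons, so the parent hydride is octane.
The chain contains a C=C double bond, so the unsaturation ending is -ene.
Choose the numbering such that numbering from this end puts the double bond at C-1 rather than C-7.
With this numbering: the double bond between C-1 and C-2; a methyl group at C-5.
Putting it together: 5-methyloct-1-ene.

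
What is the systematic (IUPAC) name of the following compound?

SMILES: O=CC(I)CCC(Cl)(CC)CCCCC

The longest chain bearing the –CHO group is 10 carbons long (decane).
The principal characteristic group is an aldehyde (terminal –CHO), named with the suffix -al.
Choose the numbering such that the aldehyde carbon is C-1 by definition.
That gives a chloro group at C-5; an ethyl group at C-5; an iodo group at C-2.
Substituent prefixes are cited in alphabetical order (multiplying prefixes like di-/tri- are ignored for ordering).
Assembling the pieces gives 5-chloro-5-ethyl-2-iododecanal.

5-chloro-5-ethyl-2-iododecanal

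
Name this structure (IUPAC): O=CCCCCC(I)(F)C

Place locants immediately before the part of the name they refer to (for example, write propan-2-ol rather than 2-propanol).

6-fluoro-6-iodoheptanal

The longest chain bearing the –CHO group is 7 carbons long (heptane).
The principal characteristic group is an aldehyde (terminal –CHO), named with the suffix -al.
The numbering direction is chosen so that the aldehyde carbon is C-1 by definition.
This places a fluoro group at C-6; an iodo group at C-6.
The substituents are ordered alphabetically, ignoring any di-/tri- multipliers.
Assembling the pieces gives 6-fluoro-6-iodoheptanal.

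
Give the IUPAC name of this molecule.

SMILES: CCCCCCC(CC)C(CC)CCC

4,5-diethylundecane

The parent chain contains 11 carbons (undecane).
The numbering direction is chosen so that the substituent locant set {4,5} is lower than {7,8} at the first point of difference.
That gives ethyl groups at C-4 and C-5.
Assembling the pieces gives 4,5-diethylundecane.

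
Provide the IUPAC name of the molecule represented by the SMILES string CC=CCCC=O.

Counting along the main chain through the –CHO group and the multiple bond gives 6 carbons: the parent is hexane.
The principal characteristic group is an aldehyde (terminal –CHO), named with the suffix -al.
There is one C=C double bond, indicated by the ending -ene.
Number the chain so that the aldehyde carbon is C-1 by definition.
That gives the double bond between C-4 and C-5.
Assembling the pieces gives hex-4-enal.

hex-4-enal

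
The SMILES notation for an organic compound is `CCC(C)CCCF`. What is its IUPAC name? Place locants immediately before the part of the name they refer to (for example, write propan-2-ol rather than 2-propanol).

The longest carbon chain is 6 atoms: the parent is hexane.
Number the chain so that the substituent locant set {1,4} is lower than {3,6} at the first point of difference.
With this numbering: a fluoro group at C-1; a methyl group at C-4.
Substituent prefixes are cited in alphabetical order (multiplying prefixes like di-/tri- are ignored for ordering).
Putting it together: 1-fluoro-4-methylhexane.

1-fluoro-4-methylhexane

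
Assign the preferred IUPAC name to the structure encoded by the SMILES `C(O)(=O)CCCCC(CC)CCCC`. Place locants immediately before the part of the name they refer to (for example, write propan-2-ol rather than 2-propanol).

The longest chain bearing the –COOH group is 10 carbons long (decane).
The highest-priority functional group is a carboxylic acid (terminal –COOH), so the name ends in -oic acid.
Number the chain so that the carboxylic acid carbon is C-1 by definition.
With this numbering: an ethyl group at C-6.
Assembling the pieces gives 6-ethyldecanoic acid.

6-ethyldecanoic acid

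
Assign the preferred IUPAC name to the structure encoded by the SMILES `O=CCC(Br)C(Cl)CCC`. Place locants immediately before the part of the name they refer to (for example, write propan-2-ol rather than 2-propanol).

The longest carbon chain that includes the –CHO group has 7 carbons, so the parent hydride is heptane.
An aldehyde (terminal –CHO) is the principal characteristic group, giving the suffix -al.
The numbering direction is chosen so that the aldehyde carbon is C-1 by definition.
This places a bromo group at C-3; a chloro group at C-4.
The substituents are ordered alphabetically, ignoring any di-/tri- multipliers.
Assembling the pieces gives 3-bromo-4-chloroheptanal.

3-bromo-4-chloroheptanal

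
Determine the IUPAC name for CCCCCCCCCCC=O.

The longest carbon chain that includes the –CHO group has 11 carbons, so the parent hydride is undecane.
The principal characteristic group is an aldehyde (terminal –CHO), named with the suffix -al.
Choose the numbering such that the aldehyde carbon is C-1 by definition.
Assembling the pieces gives undecanal.

undecanal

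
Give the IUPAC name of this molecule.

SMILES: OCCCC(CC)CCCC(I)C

4-ethyl-8-iodononan-1-ol

The longest carbon chain that includes the –OH group has 9 carbons, so the parent hydride is nonane.
An alcohol (–OH) is the principal characteristic group, giving the suffix -ol.
Number the chain so that numbering from this end puts the hydroxyl group at C-1 rather than C-9.
This places the hydroxyl at C-1; an ethyl group at C-4; an iodo group at C-8.
The substituents are ordered alphabetically, ignoring any di-/tri- multipliers.
Assembling the pieces gives 4-ethyl-8-iodononan-1-ol.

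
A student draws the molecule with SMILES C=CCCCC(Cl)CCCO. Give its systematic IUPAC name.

The longest carbon chain that includes the –OH group and the multiple bond has 9 carbons, so the parent hydride is nonane.
The highest-priority functional group is an alcohol (–OH), so the name ends in -ol.
A C=C double bond in the chain gives the infix -ene-.
The numbering direction is chosen so that numbering from this end puts the hydroxyl group at C-1 rather than C-9.
That gives the hydroxyl at C-1; the double bond between C-8 and C-9; a chloro group at C-4.
The name is 4-chloronon-8-en-1-ol.

4-chloronon-8-en-1-ol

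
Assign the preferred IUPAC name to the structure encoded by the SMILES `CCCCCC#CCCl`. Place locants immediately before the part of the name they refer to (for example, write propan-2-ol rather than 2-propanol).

1-chlorooct-2-yne

Counting along the main chain through the multiple bond gives 8 carbons: the parent is octane.
A C≡C triple bond in the chain gives the infix -yne-.
Choose the numbering such that numbering from this end puts the triple bond at C-2 rather than C-6.
With this numbering: the triple bond between C-2 and C-3; a chloro group at C-1.
Putting it together: 1-chlorooct-2-yne.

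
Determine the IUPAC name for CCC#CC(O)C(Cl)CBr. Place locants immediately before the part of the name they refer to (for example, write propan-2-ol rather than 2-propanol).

The longest chain bearing the –OH group and the multiple bond is 7 carbons long (heptane).
The principal characteristic group is an alcohol (–OH), named with the suffix -ol.
The chain contains a C≡C triple bond, so the unsaturation ending is -yne.
Choose the numbering such that numbering from this end puts the hydroxyl group at C-3 rather than C-5.
With this numbering: the hydroxyl at C-3; the triple bond between C-4 and C-5; a bromo group at C-1; a chloro group at C-2.
The substituents are ordered alphabetically, ignoring any di-/tri- multipliers.
The name is 1-bromo-2-chlorohept-4-yn-3-ol.

1-bromo-2-chlorohept-4-yn-3-ol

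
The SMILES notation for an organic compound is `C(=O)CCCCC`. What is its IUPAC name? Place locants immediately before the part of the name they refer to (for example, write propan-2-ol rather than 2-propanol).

Counting along the main chain through the –CHO group gives 6 carbons: the parent is hexane.
The principal characteristic group is an aldehyde (terminal –CHO), named with the suffix -al.
The numbering direction is chosen so that the aldehyde carbon is C-1 by definition.
Putting it together: hexanal.

hexanal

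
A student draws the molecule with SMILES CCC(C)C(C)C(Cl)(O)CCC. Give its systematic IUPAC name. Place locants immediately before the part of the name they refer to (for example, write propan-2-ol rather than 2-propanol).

4-chloro-5,6-dimethyloctan-4-ol

The longest carbon chain that includes the –OH group has 8 carbons, so the parent hydride is octane.
The highest-priority functional group is an alcohol (–OH), so the name ends in -ol.
Number the chain so that numbering from this end puts the hydroxyl group at C-4 rather than C-5.
That gives the hydroxyl at C-4; a chloro group at C-4; methyl groups at C-5 and C-6.
Substituent prefixes are cited in alphabetical order (multiplying prefixes like di-/tri- are ignored for ordering).
Putting it together: 4-chloro-5,6-dimethyloctan-4-ol.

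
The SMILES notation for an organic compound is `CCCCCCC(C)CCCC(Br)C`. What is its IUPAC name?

2-bromo-6-methyldodecane

The longest continuous carbon chain has 12 atoms, so the parent hydride is dodecane.
Number the chain so that the substituent locant set {2,6} is lower than {7,11} at the first point of difference.
That gives a bromo group at C-2; a methyl group at C-6.
Substituent prefixes are cited in alphabetical order (multiplying prefixes like di-/tri- are ignored for ordering).
The name is 2-bromo-6-methyldodecane.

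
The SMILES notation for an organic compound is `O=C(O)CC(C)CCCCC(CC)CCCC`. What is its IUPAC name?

The longest chain bearing the –COOH group is 12 carbons long (dodecane).
The principal characteristic group is a carboxylic acid (terminal –COOH), named with the suffix -oic acid.
The numbering direction is chosen so that the carboxylic acid carbon is C-1 by definition.
That gives an ethyl group at C-8; a methyl group at C-3.
The substituents are ordered alphabetically, ignoring any di-/tri- multipliers.
The name is 8-ethyl-3-methyldodecanoic acid.

8-ethyl-3-methyldodecanoic acid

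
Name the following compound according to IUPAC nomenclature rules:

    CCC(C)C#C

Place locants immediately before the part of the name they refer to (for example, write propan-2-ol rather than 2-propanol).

3-methylpent-1-yne

The longest carbon chain that includes the multiple bond has 5 carbons, so the parent hydride is pentane.
There is one C≡C triple bond, indicated by the ending -yne.
Number the chain so that numbering from this end puts the triple bond at C-1 rather than C-4.
That gives the triple bond between C-1 and C-2; a methyl group at C-3.
Putting it together: 3-methylpent-1-yne.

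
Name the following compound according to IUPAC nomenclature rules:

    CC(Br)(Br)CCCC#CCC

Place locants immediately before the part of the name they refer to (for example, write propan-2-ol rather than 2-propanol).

The longest chain bearing the multiple bond is 9 carbons long (nonane).
A C≡C triple bond in the chain gives the infix -yne-.
Number the chain so that numbering from this end puts the triple bond at C-3 rather than C-6.
This places the triple bond between C-3 and C-4; two bromo groups at C-8.
Assembling the pieces gives 8,8-dibromonon-3-yne.

8,8-dibromonon-3-yne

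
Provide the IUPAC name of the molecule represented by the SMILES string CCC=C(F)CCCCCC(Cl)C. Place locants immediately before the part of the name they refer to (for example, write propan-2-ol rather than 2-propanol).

Counting along the main chain through the multiple bond gives 11 carbons: the parent is undecane.
There is one C=C double bond, indicated by the ending -ene.
Choose the numbering such that numbering from this end puts the double bond at C-3 rather than C-8.
With this numbering: the double bond between C-3 and C-4; a chloro group at C-10; a fluoro group at C-4.
Prefixes are listed alphabetically: chloro, fluoro.
The name is 10-chloro-4-fluoroundec-3-ene.

10-chloro-4-fluoroundec-3-ene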